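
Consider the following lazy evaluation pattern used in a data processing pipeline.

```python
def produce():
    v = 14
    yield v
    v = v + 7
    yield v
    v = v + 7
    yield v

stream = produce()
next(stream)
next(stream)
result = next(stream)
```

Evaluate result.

Step 1: Trace through generator execution:
  Yield 1: v starts at 14, yield 14
  Yield 2: v = 14 + 7 = 21, yield 21
  Yield 3: v = 21 + 7 = 28, yield 28
Step 2: First next() gets 14, second next() gets the second value, third next() yields 28.
Therefore result = 28.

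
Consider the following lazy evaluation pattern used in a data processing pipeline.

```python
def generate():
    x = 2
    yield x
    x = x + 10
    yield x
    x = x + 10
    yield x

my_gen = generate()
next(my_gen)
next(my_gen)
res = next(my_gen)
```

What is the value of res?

Step 1: Trace through generator execution:
  Yield 1: x starts at 2, yield 2
  Yield 2: x = 2 + 10 = 12, yield 12
  Yield 3: x = 12 + 10 = 22, yield 22
Step 2: First next() gets 2, second next() gets the second value, third next() yields 22.
Therefore res = 22.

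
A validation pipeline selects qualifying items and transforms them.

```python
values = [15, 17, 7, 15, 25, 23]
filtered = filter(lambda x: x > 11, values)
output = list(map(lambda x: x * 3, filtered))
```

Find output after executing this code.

Step 1: Filter values for elements > 11:
  15: kept
  17: kept
  7: removed
  15: kept
  25: kept
  23: kept
Step 2: Map x * 3 on filtered [15, 17, 15, 25, 23]:
  15 -> 45
  17 -> 51
  15 -> 45
  25 -> 75
  23 -> 69
Therefore output = [45, 51, 45, 75, 69].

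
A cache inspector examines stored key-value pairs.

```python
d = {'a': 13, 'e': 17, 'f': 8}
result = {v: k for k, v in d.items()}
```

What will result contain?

Step 1: Invert dict (swap keys and values):
  'a': 13 -> 13: 'a'
  'e': 17 -> 17: 'e'
  'f': 8 -> 8: 'f'
Therefore result = {13: 'a', 17: 'e', 8: 'f'}.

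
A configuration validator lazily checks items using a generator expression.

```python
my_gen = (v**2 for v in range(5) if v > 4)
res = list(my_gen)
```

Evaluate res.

Step 1: For range(5), keep v > 4, then square:
  v=0: 0 <= 4, excluded
  v=1: 1 <= 4, excluded
  v=2: 2 <= 4, excluded
  v=3: 3 <= 4, excluded
  v=4: 4 <= 4, excluded
Therefore res = [].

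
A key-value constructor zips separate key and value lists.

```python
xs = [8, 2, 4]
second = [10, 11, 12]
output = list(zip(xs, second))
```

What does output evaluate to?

Step 1: zip pairs elements at same index:
  Index 0: (8, 10)
  Index 1: (2, 11)
  Index 2: (4, 12)
Therefore output = [(8, 10), (2, 11), (4, 12)].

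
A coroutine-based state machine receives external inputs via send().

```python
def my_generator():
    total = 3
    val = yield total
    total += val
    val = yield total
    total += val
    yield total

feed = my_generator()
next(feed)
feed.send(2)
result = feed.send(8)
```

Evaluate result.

Step 1: next() -> yield total=3.
Step 2: send(2) -> val=2, total = 3+2 = 5, yield 5.
Step 3: send(8) -> val=8, total = 5+8 = 13, yield 13.
Therefore result = 13.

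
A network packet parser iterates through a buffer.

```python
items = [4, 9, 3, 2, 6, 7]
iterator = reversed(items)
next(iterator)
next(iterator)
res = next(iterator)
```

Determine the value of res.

Step 1: reversed([4, 9, 3, 2, 6, 7]) gives iterator: [7, 6, 2, 3, 9, 4].
Step 2: First next() = 7, second next() = 6.
Step 3: Third next() = 2.
Therefore res = 2.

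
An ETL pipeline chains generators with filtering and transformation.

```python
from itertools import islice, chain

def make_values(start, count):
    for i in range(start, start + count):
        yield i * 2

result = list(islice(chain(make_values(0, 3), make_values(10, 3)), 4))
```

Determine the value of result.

Step 1: make_values(0, 3) yields [0, 2, 4].
Step 2: make_values(10, 3) yields [20, 22, 24].
Step 3: chain concatenates: [0, 2, 4, 20, 22, 24].
Step 4: islice takes first 4: [0, 2, 4, 20].
Therefore result = [0, 2, 4, 20].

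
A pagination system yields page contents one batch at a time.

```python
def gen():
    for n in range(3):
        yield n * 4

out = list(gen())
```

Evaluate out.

Step 1: For each n in range(3), yield n * 4:
  n=0: yield 0 * 4 = 0
  n=1: yield 1 * 4 = 4
  n=2: yield 2 * 4 = 8
Therefore out = [0, 4, 8].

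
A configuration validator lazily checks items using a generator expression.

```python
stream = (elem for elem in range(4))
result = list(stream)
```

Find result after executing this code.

Step 1: Generator expression iterates range(4): [0, 1, 2, 3].
Step 2: list() collects all values.
Therefore result = [0, 1, 2, 3].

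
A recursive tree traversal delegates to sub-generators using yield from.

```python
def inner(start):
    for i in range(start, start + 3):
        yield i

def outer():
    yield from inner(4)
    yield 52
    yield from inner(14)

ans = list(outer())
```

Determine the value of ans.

Step 1: outer() delegates to inner(4):
  yield 4
  yield 5
  yield 6
Step 2: yield 52
Step 3: Delegates to inner(14):
  yield 14
  yield 15
  yield 16
Therefore ans = [4, 5, 6, 52, 14, 15, 16].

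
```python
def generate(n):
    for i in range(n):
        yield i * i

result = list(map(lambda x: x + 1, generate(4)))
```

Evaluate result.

Step 1: generate(4) yields squares: [0, 1, 4, 9].
Step 2: map adds 1 to each: [1, 2, 5, 10].
Therefore result = [1, 2, 5, 10].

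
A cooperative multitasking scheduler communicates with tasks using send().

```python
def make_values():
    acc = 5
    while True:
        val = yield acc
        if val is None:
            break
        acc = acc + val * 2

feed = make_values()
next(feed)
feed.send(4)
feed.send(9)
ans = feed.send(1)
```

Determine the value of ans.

Step 1: next() -> yield acc=5.
Step 2: send(4) -> val=4, acc = 5 + 4*2 = 13, yield 13.
Step 3: send(9) -> val=9, acc = 13 + 9*2 = 31, yield 31.
Step 4: send(1) -> val=1, acc = 31 + 1*2 = 33, yield 33.
Therefore ans = 33.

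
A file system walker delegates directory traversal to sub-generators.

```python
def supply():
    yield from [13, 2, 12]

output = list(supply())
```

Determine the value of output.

Step 1: yield from delegates to the iterable, yielding each element.
Step 2: Collected values: [13, 2, 12].
Therefore output = [13, 2, 12].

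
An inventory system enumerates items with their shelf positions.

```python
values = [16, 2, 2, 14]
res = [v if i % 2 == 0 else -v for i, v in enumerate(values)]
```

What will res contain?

Step 1: For each (i, v), keep v if i is even, negate if odd:
  i=0 (even): keep 16
  i=1 (odd): negate to -2
  i=2 (even): keep 2
  i=3 (odd): negate to -14
Therefore res = [16, -2, 2, -14].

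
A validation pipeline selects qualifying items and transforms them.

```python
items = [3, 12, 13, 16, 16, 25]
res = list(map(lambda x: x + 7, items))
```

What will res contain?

Step 1: Apply lambda x: x + 7 to each element:
  3 -> 10
  12 -> 19
  13 -> 20
  16 -> 23
  16 -> 23
  25 -> 32
Therefore res = [10, 19, 20, 23, 23, 32].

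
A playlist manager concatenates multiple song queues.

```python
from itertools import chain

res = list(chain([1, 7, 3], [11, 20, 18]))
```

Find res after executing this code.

Step 1: chain() concatenates iterables: [1, 7, 3] + [11, 20, 18].
Therefore res = [1, 7, 3, 11, 20, 18].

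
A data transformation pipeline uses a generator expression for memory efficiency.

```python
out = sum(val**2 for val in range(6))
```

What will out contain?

Step 1: Compute val**2 for each val in range(6):
  val=0: 0**2 = 0
  val=1: 1**2 = 1
  val=2: 2**2 = 4
  val=3: 3**2 = 9
  val=4: 4**2 = 16
  val=5: 5**2 = 25
Step 2: sum = 0 + 1 + 4 + 9 + 16 + 25 = 55.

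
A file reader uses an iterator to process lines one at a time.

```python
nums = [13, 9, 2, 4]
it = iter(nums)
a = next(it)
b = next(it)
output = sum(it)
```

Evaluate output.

Step 1: Create iterator over [13, 9, 2, 4].
Step 2: a = next() = 13, b = next() = 9.
Step 3: sum() of remaining [2, 4] = 6.
Therefore output = 6.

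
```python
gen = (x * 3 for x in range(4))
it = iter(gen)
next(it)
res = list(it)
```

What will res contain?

Step 1: Generator produces [0, 3, 6, 9].
Step 2: next(it) consumes first element (0).
Step 3: list(it) collects remaining: [3, 6, 9].
Therefore res = [3, 6, 9].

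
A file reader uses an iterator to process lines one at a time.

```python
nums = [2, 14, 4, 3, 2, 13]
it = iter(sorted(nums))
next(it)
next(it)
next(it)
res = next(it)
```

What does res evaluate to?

Step 1: sorted([2, 14, 4, 3, 2, 13]) = [2, 2, 3, 4, 13, 14].
Step 2: Create iterator and skip 3 elements.
Step 3: next() returns 4.
Therefore res = 4.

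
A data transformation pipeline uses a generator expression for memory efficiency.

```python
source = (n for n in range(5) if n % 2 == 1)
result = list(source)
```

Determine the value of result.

Step 1: Filter range(5) keeping only odd values:
  n=0: even, excluded
  n=1: odd, included
  n=2: even, excluded
  n=3: odd, included
  n=4: even, excluded
Therefore result = [1, 3].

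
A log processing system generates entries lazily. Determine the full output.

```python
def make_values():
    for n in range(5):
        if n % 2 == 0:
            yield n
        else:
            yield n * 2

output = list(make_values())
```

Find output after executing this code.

Step 1: For each n in range(5), yield n if even, else n*2:
  n=0 (even): yield 0
  n=1 (odd): yield 1*2 = 2
  n=2 (even): yield 2
  n=3 (odd): yield 3*2 = 6
  n=4 (even): yield 4
Therefore output = [0, 2, 2, 6, 4].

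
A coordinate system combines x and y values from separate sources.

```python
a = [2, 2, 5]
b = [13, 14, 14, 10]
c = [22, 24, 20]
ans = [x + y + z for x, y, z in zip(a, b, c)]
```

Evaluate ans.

Step 1: zip three lists (truncates to shortest, len=3):
  2 + 13 + 22 = 37
  2 + 14 + 24 = 40
  5 + 14 + 20 = 39
Therefore ans = [37, 40, 39].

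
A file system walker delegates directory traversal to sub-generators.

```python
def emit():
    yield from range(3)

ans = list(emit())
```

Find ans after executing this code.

Step 1: yield from delegates to the iterable, yielding each element.
Step 2: Collected values: [0, 1, 2].
Therefore ans = [0, 1, 2].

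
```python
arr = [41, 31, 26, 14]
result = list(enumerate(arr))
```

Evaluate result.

Step 1: enumerate pairs each element with its index:
  (0, 41)
  (1, 31)
  (2, 26)
  (3, 14)
Therefore result = [(0, 41), (1, 31), (2, 26), (3, 14)].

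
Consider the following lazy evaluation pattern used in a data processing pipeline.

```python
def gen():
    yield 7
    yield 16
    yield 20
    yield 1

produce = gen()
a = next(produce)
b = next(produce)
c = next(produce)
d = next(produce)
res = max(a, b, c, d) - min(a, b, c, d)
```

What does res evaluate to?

Step 1: Create generator and consume all values:
  a = next(produce) = 7
  b = next(produce) = 16
  c = next(produce) = 20
  d = next(produce) = 1
Step 2: max = 20, min = 1, res = 20 - 1 = 19.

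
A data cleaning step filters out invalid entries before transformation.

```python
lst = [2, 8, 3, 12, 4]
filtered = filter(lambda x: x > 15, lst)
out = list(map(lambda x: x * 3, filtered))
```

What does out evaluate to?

Step 1: Filter lst for elements > 15:
  2: removed
  8: removed
  3: removed
  12: removed
  4: removed
Step 2: Map x * 3 on filtered []:
Therefore out = [].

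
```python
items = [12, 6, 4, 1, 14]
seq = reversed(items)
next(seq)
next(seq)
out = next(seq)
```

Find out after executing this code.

Step 1: reversed([12, 6, 4, 1, 14]) gives iterator: [14, 1, 4, 6, 12].
Step 2: First next() = 14, second next() = 1.
Step 3: Third next() = 4.
Therefore out = 4.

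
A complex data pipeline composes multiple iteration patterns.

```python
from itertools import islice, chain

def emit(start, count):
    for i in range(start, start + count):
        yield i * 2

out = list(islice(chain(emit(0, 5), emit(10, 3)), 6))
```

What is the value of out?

Step 1: emit(0, 5) yields [0, 2, 4, 6, 8].
Step 2: emit(10, 3) yields [20, 22, 24].
Step 3: chain concatenates: [0, 2, 4, 6, 8, 20, 22, 24].
Step 4: islice takes first 6: [0, 2, 4, 6, 8, 20].
Therefore out = [0, 2, 4, 6, 8, 20].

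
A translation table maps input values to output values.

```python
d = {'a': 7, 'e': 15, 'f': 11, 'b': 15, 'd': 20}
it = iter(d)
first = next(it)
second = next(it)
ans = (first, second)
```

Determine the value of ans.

Step 1: iter(d) iterates over keys: ['a', 'e', 'f', 'b', 'd'].
Step 2: first = next(it) = 'a', second = next(it) = 'e'.
Therefore ans = ('a', 'e').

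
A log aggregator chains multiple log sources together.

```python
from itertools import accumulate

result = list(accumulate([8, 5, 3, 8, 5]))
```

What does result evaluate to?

Step 1: accumulate computes running sums:
  + 8 = 8
  + 5 = 13
  + 3 = 16
  + 8 = 24
  + 5 = 29
Therefore result = [8, 13, 16, 24, 29].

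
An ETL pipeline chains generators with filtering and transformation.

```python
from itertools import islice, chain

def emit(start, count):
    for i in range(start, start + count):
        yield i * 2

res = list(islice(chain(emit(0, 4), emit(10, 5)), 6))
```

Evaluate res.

Step 1: emit(0, 4) yields [0, 2, 4, 6].
Step 2: emit(10, 5) yields [20, 22, 24, 26, 28].
Step 3: chain concatenates: [0, 2, 4, 6, 20, 22, 24, 26, 28].
Step 4: islice takes first 6: [0, 2, 4, 6, 20, 22].
Therefore res = [0, 2, 4, 6, 20, 22].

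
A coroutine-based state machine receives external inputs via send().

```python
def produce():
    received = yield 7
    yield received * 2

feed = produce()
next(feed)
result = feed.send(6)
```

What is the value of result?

Step 1: next(feed) advances to first yield, producing 7.
Step 2: send(6) resumes, received = 6.
Step 3: yield received * 2 = 6 * 2 = 12.
Therefore result = 12.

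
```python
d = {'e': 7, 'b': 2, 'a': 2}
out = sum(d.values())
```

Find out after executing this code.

Step 1: d.values() = [7, 2, 2].
Step 2: sum = 11.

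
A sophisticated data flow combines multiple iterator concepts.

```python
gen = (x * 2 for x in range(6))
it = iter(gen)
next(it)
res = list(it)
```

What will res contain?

Step 1: Generator produces [0, 2, 4, 6, 8, 10].
Step 2: next(it) consumes first element (0).
Step 3: list(it) collects remaining: [2, 4, 6, 8, 10].
Therefore res = [2, 4, 6, 8, 10].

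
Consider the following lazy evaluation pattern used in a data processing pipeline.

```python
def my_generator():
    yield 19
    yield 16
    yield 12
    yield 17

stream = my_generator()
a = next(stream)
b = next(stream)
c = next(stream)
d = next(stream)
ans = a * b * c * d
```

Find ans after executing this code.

Step 1: Create generator and consume all values:
  a = next(stream) = 19
  b = next(stream) = 16
  c = next(stream) = 12
  d = next(stream) = 17
Step 2: ans = 19 * 16 * 12 * 17 = 62016.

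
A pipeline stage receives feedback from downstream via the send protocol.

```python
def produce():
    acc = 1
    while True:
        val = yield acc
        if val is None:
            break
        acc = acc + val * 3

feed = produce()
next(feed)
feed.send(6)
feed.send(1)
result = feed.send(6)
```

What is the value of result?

Step 1: next() -> yield acc=1.
Step 2: send(6) -> val=6, acc = 1 + 6*3 = 19, yield 19.
Step 3: send(1) -> val=1, acc = 19 + 1*3 = 22, yield 22.
Step 4: send(6) -> val=6, acc = 22 + 6*3 = 40, yield 40.
Therefore result = 40.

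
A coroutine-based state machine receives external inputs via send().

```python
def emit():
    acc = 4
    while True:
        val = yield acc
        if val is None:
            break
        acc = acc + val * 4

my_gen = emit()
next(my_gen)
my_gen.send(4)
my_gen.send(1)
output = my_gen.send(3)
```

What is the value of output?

Step 1: next() -> yield acc=4.
Step 2: send(4) -> val=4, acc = 4 + 4*4 = 20, yield 20.
Step 3: send(1) -> val=1, acc = 20 + 1*4 = 24, yield 24.
Step 4: send(3) -> val=3, acc = 24 + 3*4 = 36, yield 36.
Therefore output = 36.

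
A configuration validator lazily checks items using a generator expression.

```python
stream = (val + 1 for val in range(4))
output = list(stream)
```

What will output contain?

Step 1: For each val in range(4), compute val+1:
  val=0: 0+1 = 1
  val=1: 1+1 = 2
  val=2: 2+1 = 3
  val=3: 3+1 = 4
Therefore output = [1, 2, 3, 4].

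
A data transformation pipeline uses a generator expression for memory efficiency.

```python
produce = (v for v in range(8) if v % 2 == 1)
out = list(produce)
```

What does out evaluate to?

Step 1: Filter range(8) keeping only odd values:
  v=0: even, excluded
  v=1: odd, included
  v=2: even, excluded
  v=3: odd, included
  v=4: even, excluded
  v=5: odd, included
  v=6: even, excluded
  v=7: odd, included
Therefore out = [1, 3, 5, 7].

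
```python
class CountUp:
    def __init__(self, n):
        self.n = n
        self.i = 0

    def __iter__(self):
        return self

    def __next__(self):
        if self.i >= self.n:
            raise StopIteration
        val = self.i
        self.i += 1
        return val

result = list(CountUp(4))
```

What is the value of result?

Step 1: CountUp(4) creates an iterator counting 0 to 3.
Step 2: list() consumes all values: [0, 1, 2, 3].
Therefore result = [0, 1, 2, 3].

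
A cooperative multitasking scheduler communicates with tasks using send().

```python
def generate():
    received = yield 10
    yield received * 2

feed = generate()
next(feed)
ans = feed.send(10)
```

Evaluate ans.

Step 1: next(feed) advances to first yield, producing 10.
Step 2: send(10) resumes, received = 10.
Step 3: yield received * 2 = 10 * 2 = 20.
Therefore ans = 20.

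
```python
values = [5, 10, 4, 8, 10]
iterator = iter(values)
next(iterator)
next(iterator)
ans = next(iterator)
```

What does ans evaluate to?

Step 1: Create iterator over [5, 10, 4, 8, 10].
Step 2: next() consumes 5.
Step 3: next() consumes 10.
Step 4: next() returns 4.
Therefore ans = 4.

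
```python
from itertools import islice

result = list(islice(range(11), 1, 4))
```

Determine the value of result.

Step 1: islice(range(11), 1, 4) takes elements at indices [1, 4).
Step 2: Elements: [1, 2, 3].
Therefore result = [1, 2, 3].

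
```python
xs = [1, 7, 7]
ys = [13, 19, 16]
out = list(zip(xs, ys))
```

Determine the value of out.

Step 1: zip pairs elements at same index:
  Index 0: (1, 13)
  Index 1: (7, 19)
  Index 2: (7, 16)
Therefore out = [(1, 13), (7, 19), (7, 16)].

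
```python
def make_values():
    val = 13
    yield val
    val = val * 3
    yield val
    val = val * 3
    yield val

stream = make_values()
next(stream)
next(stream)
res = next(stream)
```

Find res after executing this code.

Step 1: Trace through generator execution:
  Yield 1: val starts at 13, yield 13
  Yield 2: val = 13 * 3 = 39, yield 39
  Yield 3: val = 39 * 3 = 117, yield 117
Step 2: First next() gets 13, second next() gets the second value, third next() yields 117.
Therefore res = 117.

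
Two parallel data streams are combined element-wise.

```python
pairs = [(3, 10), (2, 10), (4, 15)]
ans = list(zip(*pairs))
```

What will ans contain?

Step 1: zip(*pairs) transposes: unzips [(3, 10), (2, 10), (4, 15)] into separate sequences.
Step 2: First elements: (3, 2, 4), second elements: (10, 10, 15).
Therefore ans = [(3, 2, 4), (10, 10, 15)].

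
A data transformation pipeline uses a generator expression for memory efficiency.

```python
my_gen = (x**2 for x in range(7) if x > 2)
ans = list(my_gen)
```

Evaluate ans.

Step 1: For range(7), keep x > 2, then square:
  x=0: 0 <= 2, excluded
  x=1: 1 <= 2, excluded
  x=2: 2 <= 2, excluded
  x=3: 3 > 2, yield 3**2 = 9
  x=4: 4 > 2, yield 4**2 = 16
  x=5: 5 > 2, yield 5**2 = 25
  x=6: 6 > 2, yield 6**2 = 36
Therefore ans = [9, 16, 25, 36].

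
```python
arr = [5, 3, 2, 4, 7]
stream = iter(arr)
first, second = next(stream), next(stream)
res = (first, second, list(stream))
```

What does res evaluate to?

Step 1: Create iterator over [5, 3, 2, 4, 7].
Step 2: first = 5, second = 3.
Step 3: Remaining elements: [2, 4, 7].
Therefore res = (5, 3, [2, 4, 7]).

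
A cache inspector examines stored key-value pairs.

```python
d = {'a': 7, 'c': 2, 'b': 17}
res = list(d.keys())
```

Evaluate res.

Step 1: d.keys() returns the dictionary keys in insertion order.
Therefore res = ['a', 'c', 'b'].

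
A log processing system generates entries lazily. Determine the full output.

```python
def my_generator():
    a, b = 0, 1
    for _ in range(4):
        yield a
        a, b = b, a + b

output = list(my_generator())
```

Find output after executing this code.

Step 1: Fibonacci-like sequence starting with a=0, b=1:
  Iteration 1: yield a=0, then a,b = 1,1
  Iteration 2: yield a=1, then a,b = 1,2
  Iteration 3: yield a=1, then a,b = 2,3
  Iteration 4: yield a=2, then a,b = 3,5
Therefore output = [0, 1, 1, 2].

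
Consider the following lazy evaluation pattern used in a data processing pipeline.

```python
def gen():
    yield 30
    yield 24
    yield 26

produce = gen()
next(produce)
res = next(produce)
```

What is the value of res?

Step 1: gen() creates a generator.
Step 2: next(produce) yields 30 (consumed and discarded).
Step 3: next(produce) yields 24, assigned to res.
Therefore res = 24.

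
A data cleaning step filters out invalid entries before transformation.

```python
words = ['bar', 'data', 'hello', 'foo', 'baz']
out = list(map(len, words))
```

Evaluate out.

Step 1: Map len() to each word:
  'bar' -> 3
  'data' -> 4
  'hello' -> 5
  'foo' -> 3
  'baz' -> 3
Therefore out = [3, 4, 5, 3, 3].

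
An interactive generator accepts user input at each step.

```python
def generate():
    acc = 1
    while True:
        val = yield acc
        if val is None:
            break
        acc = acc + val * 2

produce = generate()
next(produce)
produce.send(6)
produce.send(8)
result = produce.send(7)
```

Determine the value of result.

Step 1: next() -> yield acc=1.
Step 2: send(6) -> val=6, acc = 1 + 6*2 = 13, yield 13.
Step 3: send(8) -> val=8, acc = 13 + 8*2 = 29, yield 29.
Step 4: send(7) -> val=7, acc = 29 + 7*2 = 43, yield 43.
Therefore result = 43.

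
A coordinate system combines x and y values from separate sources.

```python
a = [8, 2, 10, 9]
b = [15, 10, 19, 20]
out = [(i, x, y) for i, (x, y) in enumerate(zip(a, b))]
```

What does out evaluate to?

Step 1: enumerate(zip(a, b)) gives index with paired elements:
  i=0: (8, 15)
  i=1: (2, 10)
  i=2: (10, 19)
  i=3: (9, 20)
Therefore out = [(0, 8, 15), (1, 2, 10), (2, 10, 19), (3, 9, 20)].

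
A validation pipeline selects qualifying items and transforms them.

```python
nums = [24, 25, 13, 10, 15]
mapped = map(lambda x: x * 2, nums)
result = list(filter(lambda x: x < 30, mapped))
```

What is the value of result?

Step 1: Map x * 2:
  24 -> 48
  25 -> 50
  13 -> 26
  10 -> 20
  15 -> 30
Step 2: Filter for < 30:
  48: removed
  50: removed
  26: kept
  20: kept
  30: removed
Therefore result = [26, 20].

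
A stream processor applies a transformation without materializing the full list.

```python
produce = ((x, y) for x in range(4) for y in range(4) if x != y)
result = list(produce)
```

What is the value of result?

Step 1: Nested generator over range(4) x range(4) where x != y:
  (0, 0): excluded (x == y)
  (0, 1): included
  (0, 2): included
  (0, 3): included
  (1, 0): included
  (1, 1): excluded (x == y)
  (1, 2): included
  (1, 3): included
  (2, 0): included
  (2, 1): included
  (2, 2): excluded (x == y)
  (2, 3): included
  (3, 0): included
  (3, 1): included
  (3, 2): included
  (3, 3): excluded (x == y)
Therefore result = [(0, 1), (0, 2), (0, 3), (1, 0), (1, 2), (1, 3), (2, 0), (2, 1), (2, 3), (3, 0), (3, 1), (3, 2)].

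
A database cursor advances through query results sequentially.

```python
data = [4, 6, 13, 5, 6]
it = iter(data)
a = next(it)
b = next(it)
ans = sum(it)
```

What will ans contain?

Step 1: Create iterator over [4, 6, 13, 5, 6].
Step 2: a = next() = 4, b = next() = 6.
Step 3: sum() of remaining [13, 5, 6] = 24.
Therefore ans = 24.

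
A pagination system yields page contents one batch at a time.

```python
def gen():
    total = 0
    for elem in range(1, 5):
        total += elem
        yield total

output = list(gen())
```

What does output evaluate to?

Step 1: Generator accumulates running sum:
  elem=1: total = 1, yield 1
  elem=2: total = 3, yield 3
  elem=3: total = 6, yield 6
  elem=4: total = 10, yield 10
Therefore output = [1, 3, 6, 10].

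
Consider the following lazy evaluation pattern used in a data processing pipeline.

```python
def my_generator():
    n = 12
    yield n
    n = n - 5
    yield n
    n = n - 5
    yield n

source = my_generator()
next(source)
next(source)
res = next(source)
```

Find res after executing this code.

Step 1: Trace through generator execution:
  Yield 1: n starts at 12, yield 12
  Yield 2: n = 12 - 5 = 7, yield 7
  Yield 3: n = 7 - 5 = 2, yield 2
Step 2: First next() gets 12, second next() gets the second value, third next() yields 2.
Therefore res = 2.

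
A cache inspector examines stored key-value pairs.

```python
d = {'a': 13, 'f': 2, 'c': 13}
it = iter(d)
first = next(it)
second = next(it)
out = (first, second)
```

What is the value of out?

Step 1: iter(d) iterates over keys: ['a', 'f', 'c'].
Step 2: first = next(it) = 'a', second = next(it) = 'f'.
Therefore out = ('a', 'f').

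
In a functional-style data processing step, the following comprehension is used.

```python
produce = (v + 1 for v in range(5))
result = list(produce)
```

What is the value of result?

Step 1: For each v in range(5), compute v+1:
  v=0: 0+1 = 1
  v=1: 1+1 = 2
  v=2: 2+1 = 3
  v=3: 3+1 = 4
  v=4: 4+1 = 5
Therefore result = [1, 2, 3, 4, 5].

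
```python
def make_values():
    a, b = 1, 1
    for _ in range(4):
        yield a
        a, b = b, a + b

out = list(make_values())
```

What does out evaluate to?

Step 1: Fibonacci-like sequence starting with a=1, b=1:
  Iteration 1: yield a=1, then a,b = 1,2
  Iteration 2: yield a=1, then a,b = 2,3
  Iteration 3: yield a=2, then a,b = 3,5
  Iteration 4: yield a=3, then a,b = 5,8
Therefore out = [1, 1, 2, 3].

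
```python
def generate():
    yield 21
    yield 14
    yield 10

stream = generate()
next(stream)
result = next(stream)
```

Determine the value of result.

Step 1: generate() creates a generator.
Step 2: next(stream) yields 21 (consumed and discarded).
Step 3: next(stream) yields 14, assigned to result.
Therefore result = 14.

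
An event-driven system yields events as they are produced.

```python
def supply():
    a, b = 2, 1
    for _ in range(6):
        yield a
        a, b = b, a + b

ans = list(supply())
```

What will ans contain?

Step 1: Fibonacci-like sequence starting with a=2, b=1:
  Iteration 1: yield a=2, then a,b = 1,3
  Iteration 2: yield a=1, then a,b = 3,4
  Iteration 3: yield a=3, then a,b = 4,7
  Iteration 4: yield a=4, then a,b = 7,11
  Iteration 5: yield a=7, then a,b = 11,18
  Iteration 6: yield a=11, then a,b = 18,29
Therefore ans = [2, 1, 3, 4, 7, 11].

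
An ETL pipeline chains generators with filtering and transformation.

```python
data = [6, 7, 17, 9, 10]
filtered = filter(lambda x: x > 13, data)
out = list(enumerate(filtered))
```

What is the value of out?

Step 1: Filter [6, 7, 17, 9, 10] for > 13: [17].
Step 2: enumerate re-indexes from 0: [(0, 17)].
Therefore out = [(0, 17)].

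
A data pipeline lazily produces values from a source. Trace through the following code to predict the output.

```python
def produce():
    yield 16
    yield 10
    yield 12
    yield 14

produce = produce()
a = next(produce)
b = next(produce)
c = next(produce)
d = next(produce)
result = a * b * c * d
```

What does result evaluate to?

Step 1: Create generator and consume all values:
  a = next(produce) = 16
  b = next(produce) = 10
  c = next(produce) = 12
  d = next(produce) = 14
Step 2: result = 16 * 10 * 12 * 14 = 26880.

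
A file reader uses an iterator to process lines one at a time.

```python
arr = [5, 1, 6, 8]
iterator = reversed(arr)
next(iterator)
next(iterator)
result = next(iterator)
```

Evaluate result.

Step 1: reversed([5, 1, 6, 8]) gives iterator: [8, 6, 1, 5].
Step 2: First next() = 8, second next() = 6.
Step 3: Third next() = 1.
Therefore result = 1.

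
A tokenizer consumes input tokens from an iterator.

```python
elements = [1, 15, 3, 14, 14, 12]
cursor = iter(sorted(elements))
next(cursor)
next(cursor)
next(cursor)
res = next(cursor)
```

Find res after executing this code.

Step 1: sorted([1, 15, 3, 14, 14, 12]) = [1, 3, 12, 14, 14, 15].
Step 2: Create iterator and skip 3 elements.
Step 3: next() returns 14.
Therefore res = 14.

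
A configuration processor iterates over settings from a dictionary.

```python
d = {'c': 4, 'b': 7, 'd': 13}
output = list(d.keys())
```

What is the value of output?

Step 1: d.keys() returns the dictionary keys in insertion order.
Therefore output = ['c', 'b', 'd'].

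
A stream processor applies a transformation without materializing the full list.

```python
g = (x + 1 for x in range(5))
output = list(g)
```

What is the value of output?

Step 1: For each x in range(5), compute x+1:
  x=0: 0+1 = 1
  x=1: 1+1 = 2
  x=2: 2+1 = 3
  x=3: 3+1 = 4
  x=4: 4+1 = 5
Therefore output = [1, 2, 3, 4, 5].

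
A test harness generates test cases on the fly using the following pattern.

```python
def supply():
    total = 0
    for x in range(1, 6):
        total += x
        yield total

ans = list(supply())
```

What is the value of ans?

Step 1: Generator accumulates running sum:
  x=1: total = 1, yield 1
  x=2: total = 3, yield 3
  x=3: total = 6, yield 6
  x=4: total = 10, yield 10
  x=5: total = 15, yield 15
Therefore ans = [1, 3, 6, 10, 15].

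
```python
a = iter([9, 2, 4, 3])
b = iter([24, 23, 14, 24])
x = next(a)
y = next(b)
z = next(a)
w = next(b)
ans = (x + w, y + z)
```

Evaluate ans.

Step 1: a iterates [9, 2, 4, 3], b iterates [24, 23, 14, 24].
Step 2: x = next(a) = 9, y = next(b) = 24.
Step 3: z = next(a) = 2, w = next(b) = 23.
Step 4: ans = (9 + 23, 24 + 2) = (32, 26).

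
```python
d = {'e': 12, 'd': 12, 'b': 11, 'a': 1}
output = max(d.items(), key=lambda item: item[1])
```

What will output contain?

Step 1: Find item with maximum value:
  ('e', 12)
  ('d', 12)
  ('b', 11)
  ('a', 1)
Step 2: Maximum value is 12 at key 'e'.
Therefore output = ('e', 12).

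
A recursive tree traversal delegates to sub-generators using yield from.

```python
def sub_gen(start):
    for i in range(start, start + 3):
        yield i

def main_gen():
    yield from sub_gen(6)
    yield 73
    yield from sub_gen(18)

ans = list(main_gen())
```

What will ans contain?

Step 1: main_gen() delegates to sub_gen(6):
  yield 6
  yield 7
  yield 8
Step 2: yield 73
Step 3: Delegates to sub_gen(18):
  yield 18
  yield 19
  yield 20
Therefore ans = [6, 7, 8, 73, 18, 19, 20].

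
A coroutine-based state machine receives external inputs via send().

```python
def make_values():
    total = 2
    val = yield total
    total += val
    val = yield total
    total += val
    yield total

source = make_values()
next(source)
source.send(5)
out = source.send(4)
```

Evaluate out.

Step 1: next() -> yield total=2.
Step 2: send(5) -> val=5, total = 2+5 = 7, yield 7.
Step 3: send(4) -> val=4, total = 7+4 = 11, yield 11.
Therefore out = 11.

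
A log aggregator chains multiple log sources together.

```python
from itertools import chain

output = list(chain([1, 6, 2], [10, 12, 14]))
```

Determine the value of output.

Step 1: chain() concatenates iterables: [1, 6, 2] + [10, 12, 14].
Therefore output = [1, 6, 2, 10, 12, 14].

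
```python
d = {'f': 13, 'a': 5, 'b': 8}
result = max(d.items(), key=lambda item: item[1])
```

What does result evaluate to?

Step 1: Find item with maximum value:
  ('f', 13)
  ('a', 5)
  ('b', 8)
Step 2: Maximum value is 13 at key 'f'.
Therefore result = ('f', 13).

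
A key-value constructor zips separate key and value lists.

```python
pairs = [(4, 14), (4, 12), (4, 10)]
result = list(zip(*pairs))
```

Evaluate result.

Step 1: zip(*pairs) transposes: unzips [(4, 14), (4, 12), (4, 10)] into separate sequences.
Step 2: First elements: (4, 4, 4), second elements: (14, 12, 10).
Therefore result = [(4, 4, 4), (14, 12, 10)].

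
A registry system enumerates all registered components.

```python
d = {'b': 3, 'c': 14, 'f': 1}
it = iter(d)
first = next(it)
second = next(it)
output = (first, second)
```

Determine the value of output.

Step 1: iter(d) iterates over keys: ['b', 'c', 'f'].
Step 2: first = next(it) = 'b', second = next(it) = 'c'.
Therefore output = ('b', 'c').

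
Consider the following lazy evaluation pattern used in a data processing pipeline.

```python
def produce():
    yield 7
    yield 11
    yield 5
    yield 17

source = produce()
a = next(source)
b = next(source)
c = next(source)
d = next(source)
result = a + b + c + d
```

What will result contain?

Step 1: Create generator and consume all values:
  a = next(source) = 7
  b = next(source) = 11
  c = next(source) = 5
  d = next(source) = 17
Step 2: result = 7 + 11 + 5 + 17 = 40.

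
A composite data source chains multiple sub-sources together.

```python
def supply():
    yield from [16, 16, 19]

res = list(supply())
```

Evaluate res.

Step 1: yield from delegates to the iterable, yielding each element.
Step 2: Collected values: [16, 16, 19].
Therefore res = [16, 16, 19].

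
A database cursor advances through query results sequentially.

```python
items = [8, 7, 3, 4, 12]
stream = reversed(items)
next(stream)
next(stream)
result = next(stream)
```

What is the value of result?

Step 1: reversed([8, 7, 3, 4, 12]) gives iterator: [12, 4, 3, 7, 8].
Step 2: First next() = 12, second next() = 4.
Step 3: Third next() = 3.
Therefore result = 3.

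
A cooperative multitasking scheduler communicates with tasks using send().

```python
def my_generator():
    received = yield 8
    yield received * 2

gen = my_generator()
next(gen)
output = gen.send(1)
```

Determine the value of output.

Step 1: next(gen) advances to first yield, producing 8.
Step 2: send(1) resumes, received = 1.
Step 3: yield received * 2 = 1 * 2 = 2.
Therefore output = 2.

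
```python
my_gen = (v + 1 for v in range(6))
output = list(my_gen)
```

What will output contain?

Step 1: For each v in range(6), compute v+1:
  v=0: 0+1 = 1
  v=1: 1+1 = 2
  v=2: 2+1 = 3
  v=3: 3+1 = 4
  v=4: 4+1 = 5
  v=5: 5+1 = 6
Therefore output = [1, 2, 3, 4, 5, 6].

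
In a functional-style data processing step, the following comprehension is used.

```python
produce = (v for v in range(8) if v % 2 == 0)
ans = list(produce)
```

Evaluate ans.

Step 1: Filter range(8) keeping only even values:
  v=0: even, included
  v=1: odd, excluded
  v=2: even, included
  v=3: odd, excluded
  v=4: even, included
  v=5: odd, excluded
  v=6: even, included
  v=7: odd, excluded
Therefore ans = [0, 2, 4, 6].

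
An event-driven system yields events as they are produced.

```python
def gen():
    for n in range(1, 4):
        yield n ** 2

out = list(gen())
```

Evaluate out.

Step 1: For each n in range(1, 4), yield n**2:
  n=1: yield 1**2 = 1
  n=2: yield 2**2 = 4
  n=3: yield 3**2 = 9
Therefore out = [1, 4, 9].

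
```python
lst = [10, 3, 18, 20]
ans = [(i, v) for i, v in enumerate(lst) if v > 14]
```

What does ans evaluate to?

Step 1: Filter enumerate([10, 3, 18, 20]) keeping v > 14:
  (0, 10): 10 <= 14, excluded
  (1, 3): 3 <= 14, excluded
  (2, 18): 18 > 14, included
  (3, 20): 20 > 14, included
Therefore ans = [(2, 18), (3, 20)].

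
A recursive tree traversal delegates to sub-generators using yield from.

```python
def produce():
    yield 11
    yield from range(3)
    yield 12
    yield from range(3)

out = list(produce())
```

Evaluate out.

Step 1: Trace yields in order:
  yield 11
  yield 0
  yield 1
  yield 2
  yield 12
  yield 0
  yield 1
  yield 2
Therefore out = [11, 0, 1, 2, 12, 0, 1, 2].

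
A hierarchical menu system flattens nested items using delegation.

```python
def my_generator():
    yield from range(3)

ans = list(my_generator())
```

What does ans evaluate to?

Step 1: yield from delegates to the iterable, yielding each element.
Step 2: Collected values: [0, 1, 2].
Therefore ans = [0, 1, 2].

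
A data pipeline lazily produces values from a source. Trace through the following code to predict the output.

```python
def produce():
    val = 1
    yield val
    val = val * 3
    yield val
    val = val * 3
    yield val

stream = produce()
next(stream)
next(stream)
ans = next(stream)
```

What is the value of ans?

Step 1: Trace through generator execution:
  Yield 1: val starts at 1, yield 1
  Yield 2: val = 1 * 3 = 3, yield 3
  Yield 3: val = 3 * 3 = 9, yield 9
Step 2: First next() gets 1, second next() gets the second value, third next() yields 9.
Therefore ans = 9.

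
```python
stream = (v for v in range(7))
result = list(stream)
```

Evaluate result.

Step 1: Generator expression iterates range(7): [0, 1, 2, 3, 4, 5, 6].
Step 2: list() collects all values.
Therefore result = [0, 1, 2, 3, 4, 5, 6].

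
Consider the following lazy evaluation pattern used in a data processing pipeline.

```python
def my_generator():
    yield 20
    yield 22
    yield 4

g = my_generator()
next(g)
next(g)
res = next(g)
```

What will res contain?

Step 1: my_generator() creates a generator.
Step 2: next(g) yields 20 (consumed and discarded).
Step 3: next(g) yields 22 (consumed and discarded).
Step 4: next(g) yields 4, assigned to res.
Therefore res = 4.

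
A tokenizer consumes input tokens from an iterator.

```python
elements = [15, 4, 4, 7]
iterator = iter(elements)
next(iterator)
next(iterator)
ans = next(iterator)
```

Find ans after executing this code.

Step 1: Create iterator over [15, 4, 4, 7].
Step 2: next() consumes 15.
Step 3: next() consumes 4.
Step 4: next() returns 4.
Therefore ans = 4.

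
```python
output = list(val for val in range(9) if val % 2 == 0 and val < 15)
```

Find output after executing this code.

Step 1: Filter range(9) where val % 2 == 0 and val < 15:
  val=0: both conditions met, included
  val=1: excluded (1 % 2 != 0)
  val=2: both conditions met, included
  val=3: excluded (3 % 2 != 0)
  val=4: both conditions met, included
  val=5: excluded (5 % 2 != 0)
  val=6: both conditions met, included
  val=7: excluded (7 % 2 != 0)
  val=8: both conditions met, included
Therefore output = [0, 2, 4, 6, 8].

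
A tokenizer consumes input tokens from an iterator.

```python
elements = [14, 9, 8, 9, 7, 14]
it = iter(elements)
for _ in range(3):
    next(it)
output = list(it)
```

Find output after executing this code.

Step 1: Create iterator over [14, 9, 8, 9, 7, 14].
Step 2: Advance 3 positions (consuming [14, 9, 8]).
Step 3: list() collects remaining elements: [9, 7, 14].
Therefore output = [9, 7, 14].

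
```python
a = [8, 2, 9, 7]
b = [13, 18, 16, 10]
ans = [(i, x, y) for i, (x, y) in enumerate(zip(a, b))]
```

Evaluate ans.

Step 1: enumerate(zip(a, b)) gives index with paired elements:
  i=0: (8, 13)
  i=1: (2, 18)
  i=2: (9, 16)
  i=3: (7, 10)
Therefore ans = [(0, 8, 13), (1, 2, 18), (2, 9, 16), (3, 7, 10)].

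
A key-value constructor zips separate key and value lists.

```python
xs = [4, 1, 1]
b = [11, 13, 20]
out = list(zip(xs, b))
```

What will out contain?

Step 1: zip pairs elements at same index:
  Index 0: (4, 11)
  Index 1: (1, 13)
  Index 2: (1, 20)
Therefore out = [(4, 11), (1, 13), (1, 20)].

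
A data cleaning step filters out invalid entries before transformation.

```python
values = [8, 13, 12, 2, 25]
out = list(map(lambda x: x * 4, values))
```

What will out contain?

Step 1: Apply lambda x: x * 4 to each element:
  8 -> 32
  13 -> 52
  12 -> 48
  2 -> 8
  25 -> 100
Therefore out = [32, 52, 48, 8, 100].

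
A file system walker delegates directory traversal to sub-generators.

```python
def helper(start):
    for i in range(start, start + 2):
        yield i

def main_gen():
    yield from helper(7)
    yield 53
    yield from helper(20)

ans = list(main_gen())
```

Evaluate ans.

Step 1: main_gen() delegates to helper(7):
  yield 7
  yield 8
Step 2: yield 53
Step 3: Delegates to helper(20):
  yield 20
  yield 21
Therefore ans = [7, 8, 53, 20, 21].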